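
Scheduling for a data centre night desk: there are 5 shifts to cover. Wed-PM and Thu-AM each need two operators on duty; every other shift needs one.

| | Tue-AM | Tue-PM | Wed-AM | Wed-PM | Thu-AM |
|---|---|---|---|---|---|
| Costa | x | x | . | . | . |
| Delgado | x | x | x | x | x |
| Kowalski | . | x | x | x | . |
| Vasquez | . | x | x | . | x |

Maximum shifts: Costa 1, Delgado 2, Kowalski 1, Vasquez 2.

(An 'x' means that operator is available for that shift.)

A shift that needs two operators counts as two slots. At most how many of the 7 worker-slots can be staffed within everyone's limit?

6

Total capacity across all operators is 1+2+1+2 = 6, and 7 slots are needed, so at most 6 can be filled.
An assignment achieving 6: Tue-AM→Costa, Wed-AM→Vasquez, Wed-PM→Delgado+Kowalski, Thu-AM→Delgado+Vasquez.
Loads: Costa 1/1, Delgado 2/2, Kowalski 1/1, Vasquez 2/2.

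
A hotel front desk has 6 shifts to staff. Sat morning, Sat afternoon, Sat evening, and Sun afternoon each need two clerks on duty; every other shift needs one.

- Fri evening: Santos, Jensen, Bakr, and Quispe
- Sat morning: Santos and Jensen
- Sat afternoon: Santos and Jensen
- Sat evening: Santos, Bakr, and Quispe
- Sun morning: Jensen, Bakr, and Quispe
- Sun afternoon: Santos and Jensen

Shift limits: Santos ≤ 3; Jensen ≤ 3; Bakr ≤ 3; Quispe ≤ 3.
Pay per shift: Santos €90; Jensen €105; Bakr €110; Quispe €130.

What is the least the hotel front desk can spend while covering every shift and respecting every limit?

€1045

Sat morning can only be covered by Santos and Jensen, so that assignment is forced.
Sat afternoon can only be covered by Santos and Jensen, so that assignment is forced.
Sun afternoon can only be covered by Santos and Jensen, so that assignment is forced.
Picking the cheapest available clerk for each shift independently would cost €980, but that ignores the shift limits.
An optimal schedule: Fri evening→Bakr, Sat morning→Santos+Jensen, Sat afternoon→Santos+Jensen, Sat evening→Bakr+Quispe, Sun morning→Bakr, Sun afternoon→Santos+Jensen.
Total: 110 + 90 + 105 + 90 + 105 + 110 + 130 + 110 + 90 + 105 = €1045.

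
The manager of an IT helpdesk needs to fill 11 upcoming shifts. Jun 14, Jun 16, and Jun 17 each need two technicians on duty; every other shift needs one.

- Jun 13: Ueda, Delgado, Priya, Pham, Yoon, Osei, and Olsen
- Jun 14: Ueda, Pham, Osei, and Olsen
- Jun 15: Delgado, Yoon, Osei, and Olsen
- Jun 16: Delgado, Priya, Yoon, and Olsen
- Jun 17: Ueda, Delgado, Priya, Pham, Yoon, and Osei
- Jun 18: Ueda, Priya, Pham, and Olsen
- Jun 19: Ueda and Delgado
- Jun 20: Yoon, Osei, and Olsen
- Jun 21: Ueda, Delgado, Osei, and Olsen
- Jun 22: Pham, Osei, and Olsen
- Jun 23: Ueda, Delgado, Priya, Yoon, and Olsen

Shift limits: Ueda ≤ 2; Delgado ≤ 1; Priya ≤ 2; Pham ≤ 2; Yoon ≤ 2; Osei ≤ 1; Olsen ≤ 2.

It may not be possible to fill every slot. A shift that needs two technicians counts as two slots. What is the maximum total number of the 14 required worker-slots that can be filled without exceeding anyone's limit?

Total capacity across all technicians is 2+1+2+2+2+1+2 = 12, and 14 slots are needed, so at most 12 can be filled.
An assignment achieving 12: Jun 13→Olsen, Jun 14→Ueda+Pham, Jun 15→Delgado, Jun 16→Priya+Yoon, Jun 18→Priya, Jun 19→Ueda, Jun 20→Yoon, Jun 21→Osei, Jun 22→Pham, Jun 23→Olsen.
Loads: Ueda 2/2, Delgado 1/1, Priya 2/2, Pham 2/2, Yoon 2/2, Osei 1/1, Olsen 2/2.

12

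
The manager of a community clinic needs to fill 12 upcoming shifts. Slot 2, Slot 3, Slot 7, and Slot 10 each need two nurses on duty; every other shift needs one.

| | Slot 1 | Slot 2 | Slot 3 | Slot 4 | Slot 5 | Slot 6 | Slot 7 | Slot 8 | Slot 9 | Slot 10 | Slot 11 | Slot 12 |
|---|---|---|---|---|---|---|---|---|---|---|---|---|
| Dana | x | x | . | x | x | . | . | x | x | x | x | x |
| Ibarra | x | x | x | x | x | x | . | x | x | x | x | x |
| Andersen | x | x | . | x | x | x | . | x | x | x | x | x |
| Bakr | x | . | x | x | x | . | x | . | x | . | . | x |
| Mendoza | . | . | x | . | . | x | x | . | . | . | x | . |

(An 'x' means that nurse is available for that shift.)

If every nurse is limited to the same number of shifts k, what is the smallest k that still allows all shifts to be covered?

With 5 nurses and 16 worker-slots to fill, someone must work at least ⌈16/5⌉ = 4 shifts, so k ≥ 4.
k = 4 works: Slot 1→Dana, Slot 2→Dana+Ibarra, Slot 3→Ibarra+Bakr, Slot 4→Andersen, Slot 5→Andersen, Slot 6→Ibarra, Slot 7→Bakr+Mendoza, Slot 8→Dana, Slot 9→Andersen, Slot 10→Dana+Ibarra, Slot 11→Andersen, Slot 12→Bakr.
Loads: Dana 4, Ibarra 4, Andersen 4, Bakr 3, Mendoza 1 — all ≤ 4.

4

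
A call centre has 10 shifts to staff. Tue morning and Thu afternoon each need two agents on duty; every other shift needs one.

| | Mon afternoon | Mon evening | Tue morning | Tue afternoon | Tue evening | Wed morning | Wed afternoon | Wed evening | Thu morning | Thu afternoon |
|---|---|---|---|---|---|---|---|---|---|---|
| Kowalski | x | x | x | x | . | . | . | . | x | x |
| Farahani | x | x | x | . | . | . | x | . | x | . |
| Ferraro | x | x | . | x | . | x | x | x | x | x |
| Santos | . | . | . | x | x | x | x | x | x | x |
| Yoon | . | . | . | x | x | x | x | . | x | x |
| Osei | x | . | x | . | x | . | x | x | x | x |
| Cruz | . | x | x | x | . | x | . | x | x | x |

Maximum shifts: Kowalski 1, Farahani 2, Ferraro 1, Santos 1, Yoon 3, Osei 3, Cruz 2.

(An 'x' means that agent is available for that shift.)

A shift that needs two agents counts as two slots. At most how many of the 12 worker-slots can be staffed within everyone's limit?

Total capacity across all agents is 1+2+1+1+3+3+2 = 13, and 12 slots are needed, so at most 12 can be filled.
An assignment achieving 12: Mon afternoon→Kowalski, Mon evening→Farahani, Tue morning→Farahani+Osei, Tue afternoon→Yoon, Tue evening→Santos, Wed morning→Ferraro, Wed afternoon→Yoon, Wed evening→Osei, Thu morning→Cruz, Thu afternoon→Yoon+Osei.
Loads: Kowalski 1/1, Farahani 2/2, Ferraro 1/1, Santos 1/1, Yoon 3/3, Osei 3/3, Cruz 1/2.

12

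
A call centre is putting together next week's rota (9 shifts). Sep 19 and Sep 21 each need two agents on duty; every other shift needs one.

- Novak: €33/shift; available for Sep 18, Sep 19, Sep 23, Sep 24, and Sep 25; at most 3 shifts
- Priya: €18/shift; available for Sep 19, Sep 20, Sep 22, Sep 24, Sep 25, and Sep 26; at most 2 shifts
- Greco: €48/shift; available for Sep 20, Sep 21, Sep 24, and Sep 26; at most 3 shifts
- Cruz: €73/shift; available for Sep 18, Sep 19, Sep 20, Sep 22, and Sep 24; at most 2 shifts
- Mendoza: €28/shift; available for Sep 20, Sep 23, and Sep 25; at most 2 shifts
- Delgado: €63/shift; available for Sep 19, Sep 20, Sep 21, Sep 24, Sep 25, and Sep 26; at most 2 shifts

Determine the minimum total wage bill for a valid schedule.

€398

Sep 21 can only be covered by Greco and Delgado, so that assignment is forced.
Picking the cheapest available agent for each shift independently would cost €313, but that ignores the shift limits.
An optimal schedule: Sep 18→Novak, Sep 19→Priya+Novak, Sep 20→Greco, Sep 21→Greco+Delgado, Sep 22→Priya, Sep 23→Mendoza, Sep 24→Novak, Sep 25→Mendoza, Sep 26→Greco.
Total: 33 + 18 + 33 + 48 + 48 + 63 + 18 + 28 + 33 + 28 + 48 = €398.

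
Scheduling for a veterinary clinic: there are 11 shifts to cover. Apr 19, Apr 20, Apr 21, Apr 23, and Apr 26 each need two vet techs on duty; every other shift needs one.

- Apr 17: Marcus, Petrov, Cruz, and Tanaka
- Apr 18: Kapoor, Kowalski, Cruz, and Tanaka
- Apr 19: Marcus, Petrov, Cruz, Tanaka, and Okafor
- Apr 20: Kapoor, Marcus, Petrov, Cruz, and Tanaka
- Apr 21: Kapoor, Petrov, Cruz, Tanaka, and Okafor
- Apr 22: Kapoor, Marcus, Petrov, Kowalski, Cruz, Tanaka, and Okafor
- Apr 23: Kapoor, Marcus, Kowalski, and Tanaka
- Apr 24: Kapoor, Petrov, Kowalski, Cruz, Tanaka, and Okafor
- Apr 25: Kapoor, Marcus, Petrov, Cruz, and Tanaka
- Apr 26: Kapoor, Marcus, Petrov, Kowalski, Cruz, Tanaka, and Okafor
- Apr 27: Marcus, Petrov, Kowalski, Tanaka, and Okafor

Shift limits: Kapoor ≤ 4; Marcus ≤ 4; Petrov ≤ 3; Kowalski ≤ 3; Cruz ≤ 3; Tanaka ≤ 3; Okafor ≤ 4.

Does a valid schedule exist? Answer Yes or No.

One valid schedule: Apr 17→Marcus, Apr 18→Kapoor, Apr 19→Petrov+Cruz, Apr 20→Petrov+Cruz, Apr 21→Petrov+Cruz, Apr 22→Marcus, Apr 23→Kapoor+Marcus, Apr 24→Kapoor, Apr 25→Kapoor, Apr 26→Kowalski+Tanaka, Apr 27→Marcus.
Loads: Kapoor 4/4, Marcus 4/4, Petrov 3/3, Kowalski 1/3, Cruz 3/3, Tanaka 1/3, Okafor 0/4 — all within limits.

Yes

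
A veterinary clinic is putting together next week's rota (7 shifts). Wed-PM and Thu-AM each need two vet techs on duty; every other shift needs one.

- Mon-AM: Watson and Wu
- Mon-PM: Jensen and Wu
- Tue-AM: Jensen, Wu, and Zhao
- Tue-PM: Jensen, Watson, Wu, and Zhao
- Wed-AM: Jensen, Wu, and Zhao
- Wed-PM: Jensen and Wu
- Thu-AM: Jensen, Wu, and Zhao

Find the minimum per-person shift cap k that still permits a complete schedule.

3

With 4 vet techs and 9 worker-slots to fill, someone must work at least ⌈9/4⌉ = 3 shifts, so k ≥ 3.
k = 3 works: Mon-AM→Watson, Mon-PM→Jensen, Tue-AM→Jensen, Tue-PM→Watson, Wed-AM→Wu, Wed-PM→Jensen+Wu, Thu-AM→Wu+Zhao.
Loads: Jensen 3, Watson 2, Wu 3, Zhao 1 — all ≤ 3.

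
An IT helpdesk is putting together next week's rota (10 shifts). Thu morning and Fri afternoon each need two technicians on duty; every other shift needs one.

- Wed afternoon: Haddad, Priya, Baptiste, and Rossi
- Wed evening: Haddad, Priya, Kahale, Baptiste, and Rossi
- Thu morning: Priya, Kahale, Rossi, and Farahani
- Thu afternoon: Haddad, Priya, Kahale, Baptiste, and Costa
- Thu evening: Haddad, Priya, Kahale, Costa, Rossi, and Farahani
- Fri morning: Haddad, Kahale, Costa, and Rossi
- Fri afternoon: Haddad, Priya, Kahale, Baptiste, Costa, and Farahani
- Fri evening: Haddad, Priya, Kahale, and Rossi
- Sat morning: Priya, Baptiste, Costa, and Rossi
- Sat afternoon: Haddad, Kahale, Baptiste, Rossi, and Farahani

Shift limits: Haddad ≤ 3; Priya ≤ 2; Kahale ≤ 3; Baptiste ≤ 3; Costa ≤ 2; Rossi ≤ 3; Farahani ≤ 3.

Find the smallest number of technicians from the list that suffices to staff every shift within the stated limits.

12 slots to fill and no one can take more than 3, so at least ⌈12/3⌉ = 4 technicians are needed.
Haddad, Kahale, Baptiste, and Rossi alone can cover everything: Wed afternoon→Haddad, Wed evening→Baptiste, Thu morning→Kahale+Rossi, Thu afternoon→Haddad, Thu evening→Haddad, Fri morning→Kahale, Fri afternoon→Kahale+Baptiste, Fri evening→Rossi, Sat morning→Baptiste, Sat afternoon→Rossi.

4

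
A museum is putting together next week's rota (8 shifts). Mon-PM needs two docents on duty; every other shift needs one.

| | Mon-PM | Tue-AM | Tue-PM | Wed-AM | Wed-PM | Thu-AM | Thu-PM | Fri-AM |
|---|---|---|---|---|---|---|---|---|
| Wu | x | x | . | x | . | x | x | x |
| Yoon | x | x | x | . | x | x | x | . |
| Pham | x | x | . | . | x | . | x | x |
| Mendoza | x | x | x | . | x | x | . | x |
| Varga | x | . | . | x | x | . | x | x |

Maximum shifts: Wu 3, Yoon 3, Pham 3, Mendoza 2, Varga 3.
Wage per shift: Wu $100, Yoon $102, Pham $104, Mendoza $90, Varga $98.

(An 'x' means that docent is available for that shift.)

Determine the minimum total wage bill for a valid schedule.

$876

Picking the cheapest available docent for each shift independently would cost $834, but that ignores the shift limits.
An optimal schedule: Mon-PM→Wu+Yoon, Tue-AM→Wu, Tue-PM→Mendoza, Wed-AM→Varga, Wed-PM→Varga, Thu-AM→Mendoza, Thu-PM→Varga, Fri-AM→Wu.
Total: 100 + 102 + 100 + 90 + 98 + 98 + 90 + 98 + 100 = $876.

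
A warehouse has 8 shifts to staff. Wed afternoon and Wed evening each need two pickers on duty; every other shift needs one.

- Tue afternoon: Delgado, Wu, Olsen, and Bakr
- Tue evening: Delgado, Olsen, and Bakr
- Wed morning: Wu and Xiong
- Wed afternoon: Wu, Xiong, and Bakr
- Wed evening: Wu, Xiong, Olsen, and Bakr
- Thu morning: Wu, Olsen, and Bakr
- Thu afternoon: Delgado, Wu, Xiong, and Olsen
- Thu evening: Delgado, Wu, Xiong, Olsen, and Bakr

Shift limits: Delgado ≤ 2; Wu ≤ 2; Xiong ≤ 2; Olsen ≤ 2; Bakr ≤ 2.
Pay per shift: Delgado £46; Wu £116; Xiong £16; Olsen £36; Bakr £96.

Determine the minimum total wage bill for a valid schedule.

Picking the cheapest available picker for each shift independently would cost £320, but that ignores the shift limits.
An optimal schedule: Tue afternoon→Delgado, Tue evening→Delgado, Wed morning→Wu, Wed afternoon→Wu+Xiong, Wed evening→Olsen+Bakr, Thu morning→Olsen, Thu afternoon→Xiong, Thu evening→Bakr.
Total: 46 + 46 + 116 + 116 + 16 + 36 + 96 + 36 + 16 + 96 = £620.

£620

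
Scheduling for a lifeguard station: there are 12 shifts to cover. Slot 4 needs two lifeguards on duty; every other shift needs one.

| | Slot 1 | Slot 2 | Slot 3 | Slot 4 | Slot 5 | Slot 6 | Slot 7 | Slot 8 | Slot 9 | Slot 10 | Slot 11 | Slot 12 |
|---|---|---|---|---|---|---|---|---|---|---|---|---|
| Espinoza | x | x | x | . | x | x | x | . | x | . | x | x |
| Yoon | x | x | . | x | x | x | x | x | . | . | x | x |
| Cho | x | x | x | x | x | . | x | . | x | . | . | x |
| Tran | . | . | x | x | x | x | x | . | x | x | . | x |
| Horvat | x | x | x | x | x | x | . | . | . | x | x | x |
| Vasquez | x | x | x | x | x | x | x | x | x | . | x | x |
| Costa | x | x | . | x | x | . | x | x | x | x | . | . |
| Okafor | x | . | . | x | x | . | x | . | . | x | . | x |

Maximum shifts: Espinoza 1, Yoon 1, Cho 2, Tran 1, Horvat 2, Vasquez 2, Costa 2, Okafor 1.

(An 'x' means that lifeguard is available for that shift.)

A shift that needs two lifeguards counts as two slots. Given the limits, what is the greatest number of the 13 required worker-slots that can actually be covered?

Total capacity across all lifeguards is 1+1+2+1+2+2+2+1 = 12, and 13 slots are needed, so at most 12 can be filled.
An assignment achieving 12: Slot 1→Vasquez, Slot 2→Horvat, Slot 3→Cho, Slot 4→Vasquez+Costa, Slot 6→Horvat, Slot 7→Costa, Slot 8→Yoon, Slot 9→Cho, Slot 10→Tran, Slot 11→Espinoza, Slot 12→Okafor.
Loads: Espinoza 1/1, Yoon 1/1, Cho 2/2, Tran 1/1, Horvat 2/2, Vasquez 2/2, Costa 2/2, Okafor 1/1.

12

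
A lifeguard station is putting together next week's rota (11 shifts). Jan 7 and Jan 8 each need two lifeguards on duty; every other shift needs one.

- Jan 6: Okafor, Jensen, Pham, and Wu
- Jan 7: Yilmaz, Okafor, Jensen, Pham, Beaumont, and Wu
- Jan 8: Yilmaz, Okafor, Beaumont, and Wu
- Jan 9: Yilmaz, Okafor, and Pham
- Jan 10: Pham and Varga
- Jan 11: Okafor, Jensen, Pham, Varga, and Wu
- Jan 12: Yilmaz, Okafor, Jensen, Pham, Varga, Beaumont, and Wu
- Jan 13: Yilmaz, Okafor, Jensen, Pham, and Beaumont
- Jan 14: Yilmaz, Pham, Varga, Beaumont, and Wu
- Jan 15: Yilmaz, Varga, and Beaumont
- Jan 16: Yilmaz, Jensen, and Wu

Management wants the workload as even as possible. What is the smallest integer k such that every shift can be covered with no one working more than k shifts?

2

With 7 lifeguards and 13 worker-slots to fill, someone must work at least ⌈13/7⌉ = 2 shifts, so k ≥ 2.
k = 2 works: Jan 6→Okafor, Jan 7→Beaumont+Wu, Jan 8→Beaumont+Wu, Jan 9→Yilmaz, Jan 10→Pham, Jan 11→Okafor, Jan 12→Varga, Jan 13→Jensen, Jan 14→Pham, Jan 15→Yilmaz, Jan 16→Jensen.
Loads: Yilmaz 2, Okafor 2, Jensen 2, Pham 2, Varga 1, Beaumont 2, Wu 2 — all ≤ 2.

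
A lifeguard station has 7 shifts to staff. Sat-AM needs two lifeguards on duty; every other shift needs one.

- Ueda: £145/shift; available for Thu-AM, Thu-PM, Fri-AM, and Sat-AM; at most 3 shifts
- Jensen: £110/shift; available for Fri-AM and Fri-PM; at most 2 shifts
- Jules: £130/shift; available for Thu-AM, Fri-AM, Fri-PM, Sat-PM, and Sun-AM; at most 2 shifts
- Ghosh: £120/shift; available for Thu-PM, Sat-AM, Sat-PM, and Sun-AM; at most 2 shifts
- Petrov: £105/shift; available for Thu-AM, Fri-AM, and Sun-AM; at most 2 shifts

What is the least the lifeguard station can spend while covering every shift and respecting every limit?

£945

Sat-AM can only be covered by Ueda and Ghosh, so that assignment is forced.
Picking the cheapest available lifeguard for each shift independently would cost £930, but that ignores the shift limits.
An optimal schedule: Thu-AM→Petrov, Thu-PM→Ghosh, Fri-AM→Jensen, Fri-PM→Jensen, Sat-AM→Ghosh+Ueda, Sat-PM→Jules, Sun-AM→Petrov.
Total: 105 + 120 + 110 + 110 + 120 + 145 + 130 + 105 = £945.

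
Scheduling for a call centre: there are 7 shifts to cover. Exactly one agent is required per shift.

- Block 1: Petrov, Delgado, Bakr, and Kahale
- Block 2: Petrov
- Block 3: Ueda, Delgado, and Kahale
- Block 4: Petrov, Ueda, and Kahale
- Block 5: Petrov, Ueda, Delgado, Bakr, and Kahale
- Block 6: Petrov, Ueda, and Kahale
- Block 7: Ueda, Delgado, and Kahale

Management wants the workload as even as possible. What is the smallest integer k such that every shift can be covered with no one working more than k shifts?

With 5 agents and 7 worker-slots to fill, someone must work at least ⌈7/5⌉ = 2 shifts, so k ≥ 2.
k = 2 works: Block 1→Delgado, Block 2→Petrov, Block 3→Ueda, Block 4→Petrov, Block 5→Bakr, Block 6→Ueda, Block 7→Delgado.
Loads: Petrov 2, Ueda 2, Delgado 2, Bakr 1, Kahale 0 — all ≤ 2.

2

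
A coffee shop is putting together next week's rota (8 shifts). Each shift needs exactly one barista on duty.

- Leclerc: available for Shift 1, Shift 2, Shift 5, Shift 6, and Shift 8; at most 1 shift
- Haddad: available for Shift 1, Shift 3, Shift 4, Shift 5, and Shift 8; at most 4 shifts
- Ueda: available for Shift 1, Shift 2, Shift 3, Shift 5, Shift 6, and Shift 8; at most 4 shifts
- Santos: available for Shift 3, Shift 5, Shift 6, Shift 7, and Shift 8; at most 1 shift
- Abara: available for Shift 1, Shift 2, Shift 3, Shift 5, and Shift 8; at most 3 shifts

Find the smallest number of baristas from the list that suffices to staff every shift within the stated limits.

8 slots to fill and no one can take more than 4, so at least ⌈8/4⌉ = 2 baristas are needed.
Shifts {Shift 2, Shift 4, Shift 7} need 3 slots, but among the baristas available for them (Leclerc, Haddad, Ueda, Santos, and Abara) any 2 together supply at most 2. So 2 baristas are not enough.
Haddad, Ueda, and Santos alone can cover everything: Shift 1→Haddad, Shift 2→Ueda, Shift 3→Haddad, Shift 4→Haddad, Shift 5→Haddad, Shift 6→Ueda, Shift 7→Santos, Shift 8→Ueda.

3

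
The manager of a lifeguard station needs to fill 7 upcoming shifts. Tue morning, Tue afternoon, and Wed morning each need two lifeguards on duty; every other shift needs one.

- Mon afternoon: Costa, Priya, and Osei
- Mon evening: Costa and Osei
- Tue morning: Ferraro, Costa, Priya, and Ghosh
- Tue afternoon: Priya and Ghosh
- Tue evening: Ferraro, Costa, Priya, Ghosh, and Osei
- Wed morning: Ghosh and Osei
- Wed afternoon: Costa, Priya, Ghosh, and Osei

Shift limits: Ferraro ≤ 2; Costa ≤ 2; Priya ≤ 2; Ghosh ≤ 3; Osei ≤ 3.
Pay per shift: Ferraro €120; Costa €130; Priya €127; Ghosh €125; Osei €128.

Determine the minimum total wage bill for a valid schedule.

Tue afternoon can only be covered by Priya and Ghosh, so that assignment is forced.
Wed morning can only be covered by Ghosh and Osei, so that assignment is forced.
Picking the cheapest available lifeguard for each shift independently would cost €1250, but that ignores the shift limits.
An optimal schedule: Mon afternoon→Priya, Mon evening→Osei, Tue morning→Ferraro+Ghosh, Tue afternoon→Ghosh+Priya, Tue evening→Ferraro, Wed morning→Ghosh+Osei, Wed afternoon→Osei.
Total: 127 + 128 + 120 + 125 + 125 + 127 + 120 + 125 + 128 + 128 = €1253.

€1253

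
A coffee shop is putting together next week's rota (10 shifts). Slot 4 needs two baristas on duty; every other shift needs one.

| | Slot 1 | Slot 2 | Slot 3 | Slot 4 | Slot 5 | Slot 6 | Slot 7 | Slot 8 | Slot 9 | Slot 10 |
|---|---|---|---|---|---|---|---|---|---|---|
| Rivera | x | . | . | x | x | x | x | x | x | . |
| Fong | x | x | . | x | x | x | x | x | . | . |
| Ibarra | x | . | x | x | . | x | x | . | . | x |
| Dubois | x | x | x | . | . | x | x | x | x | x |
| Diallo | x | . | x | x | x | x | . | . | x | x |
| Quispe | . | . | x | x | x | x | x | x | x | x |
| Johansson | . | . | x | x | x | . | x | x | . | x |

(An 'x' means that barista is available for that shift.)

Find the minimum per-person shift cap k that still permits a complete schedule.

2

With 7 baristas and 11 worker-slots to fill, someone must work at least ⌈11/7⌉ = 2 shifts, so k ≥ 2.
k = 2 works: Slot 1→Rivera, Slot 2→Fong, Slot 3→Ibarra, Slot 4→Diallo+Quispe, Slot 5→Fong, Slot 6→Dubois, Slot 7→Quispe, Slot 8→Dubois, Slot 9→Rivera, Slot 10→Ibarra.
Loads: Rivera 2, Fong 2, Ibarra 2, Dubois 2, Diallo 1, Quispe 2, Johansson 0 — all ≤ 2.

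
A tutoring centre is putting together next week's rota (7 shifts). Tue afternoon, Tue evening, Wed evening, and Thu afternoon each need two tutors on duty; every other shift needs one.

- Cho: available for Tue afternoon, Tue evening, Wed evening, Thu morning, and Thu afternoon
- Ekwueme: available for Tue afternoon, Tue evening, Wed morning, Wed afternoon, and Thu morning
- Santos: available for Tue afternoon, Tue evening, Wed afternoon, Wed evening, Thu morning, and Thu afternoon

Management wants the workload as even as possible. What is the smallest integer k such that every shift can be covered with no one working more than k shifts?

4

With 3 tutors and 11 worker-slots to fill, someone must work at least ⌈11/3⌉ = 4 shifts, so k ≥ 4.
k = 4 works: Tue afternoon→Cho+Ekwueme, Tue evening→Cho+Ekwueme, Wed morning→Ekwueme, Wed afternoon→Ekwueme, Wed evening→Cho+Santos, Thu morning→Santos, Thu afternoon→Cho+Santos.
Loads: Cho 4, Ekwueme 4, Santos 3 — all ≤ 4.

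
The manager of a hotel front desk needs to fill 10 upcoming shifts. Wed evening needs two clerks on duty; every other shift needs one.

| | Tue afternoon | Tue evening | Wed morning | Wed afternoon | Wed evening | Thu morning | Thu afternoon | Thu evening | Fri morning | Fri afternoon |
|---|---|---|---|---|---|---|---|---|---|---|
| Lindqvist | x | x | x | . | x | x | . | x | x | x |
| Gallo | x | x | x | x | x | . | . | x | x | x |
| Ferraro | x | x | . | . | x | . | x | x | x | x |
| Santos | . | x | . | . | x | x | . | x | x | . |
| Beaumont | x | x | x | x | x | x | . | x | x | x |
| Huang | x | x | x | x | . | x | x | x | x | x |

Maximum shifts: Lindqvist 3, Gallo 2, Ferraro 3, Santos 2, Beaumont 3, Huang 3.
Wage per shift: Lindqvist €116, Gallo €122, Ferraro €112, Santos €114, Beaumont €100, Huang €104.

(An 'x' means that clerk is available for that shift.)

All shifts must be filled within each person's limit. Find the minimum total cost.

€1176

Picking the cheapest available clerk for each shift independently would cost €1116, but that ignores the shift limits.
An optimal schedule: Tue afternoon→Huang, Tue evening→Ferraro, Wed morning→Beaumont, Wed afternoon→Beaumont, Wed evening→Ferraro+Santos, Thu morning→Beaumont, Thu afternoon→Huang, Thu evening→Ferraro, Fri morning→Santos, Fri afternoon→Huang.
Total: 104 + 112 + 100 + 100 + 112 + 114 + 100 + 104 + 112 + 114 + 104 = €1176.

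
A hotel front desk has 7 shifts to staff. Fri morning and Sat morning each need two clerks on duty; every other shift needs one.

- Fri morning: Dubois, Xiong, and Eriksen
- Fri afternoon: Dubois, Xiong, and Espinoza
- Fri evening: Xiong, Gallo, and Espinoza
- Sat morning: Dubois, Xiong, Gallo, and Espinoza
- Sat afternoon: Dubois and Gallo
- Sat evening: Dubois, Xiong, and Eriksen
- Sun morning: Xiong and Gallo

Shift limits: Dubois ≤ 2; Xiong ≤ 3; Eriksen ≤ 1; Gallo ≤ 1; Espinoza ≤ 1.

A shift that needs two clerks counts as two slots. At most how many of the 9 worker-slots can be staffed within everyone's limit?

Total capacity across all clerks is 2+3+1+1+1 = 8, and 9 slots are needed, so at most 8 can be filled.
An assignment achieving 8: Fri morning→Dubois+Xiong, Fri afternoon→Xiong, Fri evening→Gallo, Sat morning→Espinoza, Sat afternoon→Dubois, Sat evening→Eriksen, Sun morning→Xiong.
Loads: Dubois 2/2, Xiong 3/3, Eriksen 1/1, Gallo 1/1, Espinoza 1/1.

8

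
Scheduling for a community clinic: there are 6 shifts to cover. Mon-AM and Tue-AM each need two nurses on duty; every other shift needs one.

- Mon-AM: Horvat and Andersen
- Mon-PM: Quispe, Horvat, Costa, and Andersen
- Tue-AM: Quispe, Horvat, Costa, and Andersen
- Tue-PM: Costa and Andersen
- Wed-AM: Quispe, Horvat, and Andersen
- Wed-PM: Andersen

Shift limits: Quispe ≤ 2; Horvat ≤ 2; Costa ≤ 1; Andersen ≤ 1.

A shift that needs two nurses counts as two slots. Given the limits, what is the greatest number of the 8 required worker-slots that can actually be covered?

6

Total capacity across all nurses is 2+2+1+1 = 6, and 8 slots are needed, so at most 6 can be filled.
An assignment achieving 6: Mon-AM→Horvat, Mon-PM→Quispe, Tue-AM→Horvat, Tue-PM→Costa, Wed-AM→Quispe, Wed-PM→Andersen.
Loads: Quispe 2/2, Horvat 2/2, Costa 1/1, Andersen 1/1.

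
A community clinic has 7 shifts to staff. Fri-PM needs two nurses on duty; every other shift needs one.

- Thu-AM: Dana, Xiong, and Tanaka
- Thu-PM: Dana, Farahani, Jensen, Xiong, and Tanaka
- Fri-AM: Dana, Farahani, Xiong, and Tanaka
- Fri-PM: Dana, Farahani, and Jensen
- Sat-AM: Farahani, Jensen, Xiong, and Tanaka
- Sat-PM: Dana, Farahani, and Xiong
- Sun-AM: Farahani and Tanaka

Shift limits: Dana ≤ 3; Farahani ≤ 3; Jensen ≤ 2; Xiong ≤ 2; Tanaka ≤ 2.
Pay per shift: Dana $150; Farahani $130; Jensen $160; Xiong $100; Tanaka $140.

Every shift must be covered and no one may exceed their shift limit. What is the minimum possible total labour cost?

Picking the cheapest available nurse for each shift independently would cost $910, but that ignores the shift limits.
An optimal schedule: Thu-AM→Xiong, Thu-PM→Tanaka, Fri-AM→Farahani, Fri-PM→Farahani+Dana, Sat-AM→Tanaka, Sat-PM→Xiong, Sun-AM→Farahani.
Total: 100 + 140 + 130 + 130 + 150 + 140 + 100 + 130 = $1020.

$1020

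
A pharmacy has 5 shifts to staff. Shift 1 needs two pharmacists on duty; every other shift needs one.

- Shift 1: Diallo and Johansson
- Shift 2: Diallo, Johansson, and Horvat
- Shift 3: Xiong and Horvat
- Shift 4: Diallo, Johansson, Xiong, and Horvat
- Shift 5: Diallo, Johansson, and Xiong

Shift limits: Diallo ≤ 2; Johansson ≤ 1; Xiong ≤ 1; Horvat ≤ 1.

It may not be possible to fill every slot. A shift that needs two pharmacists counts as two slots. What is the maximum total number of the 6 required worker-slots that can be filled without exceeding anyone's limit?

5

Total capacity across all pharmacists is 2+1+1+1 = 5, and 6 slots are needed, so at most 5 can be filled.
An assignment achieving 5: Shift 1→Diallo+Johansson, Shift 2→Diallo, Shift 3→Xiong, Shift 4→Horvat.
Loads: Diallo 2/2, Johansson 1/1, Xiong 1/1, Horvat 1/1.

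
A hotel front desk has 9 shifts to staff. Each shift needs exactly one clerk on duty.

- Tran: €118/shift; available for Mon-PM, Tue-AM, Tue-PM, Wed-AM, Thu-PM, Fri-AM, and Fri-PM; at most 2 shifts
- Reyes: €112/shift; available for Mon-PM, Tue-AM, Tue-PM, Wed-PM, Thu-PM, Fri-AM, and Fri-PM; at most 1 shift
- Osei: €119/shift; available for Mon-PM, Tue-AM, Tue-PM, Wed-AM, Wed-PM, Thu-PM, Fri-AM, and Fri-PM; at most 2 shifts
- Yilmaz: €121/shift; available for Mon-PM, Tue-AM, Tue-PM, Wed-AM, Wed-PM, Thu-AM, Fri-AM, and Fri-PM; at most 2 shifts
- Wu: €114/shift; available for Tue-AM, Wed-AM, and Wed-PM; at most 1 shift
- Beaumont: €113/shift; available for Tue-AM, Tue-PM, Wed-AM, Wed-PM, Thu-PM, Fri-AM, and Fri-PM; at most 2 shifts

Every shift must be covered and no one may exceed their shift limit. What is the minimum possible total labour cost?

Thu-AM can only be covered by Yilmaz, so that assignment is forced.
Picking the cheapest available clerk for each shift independently would cost €1018, but that ignores the shift limits.
An optimal schedule: Mon-PM→Reyes, Tue-AM→Osei, Tue-PM→Beaumont, Wed-AM→Wu, Wed-PM→Osei, Thu-AM→Yilmaz, Thu-PM→Beaumont, Fri-AM→Tran, Fri-PM→Tran.
Total: 112 + 119 + 113 + 114 + 119 + 121 + 113 + 118 + 118 = €1047.

€1047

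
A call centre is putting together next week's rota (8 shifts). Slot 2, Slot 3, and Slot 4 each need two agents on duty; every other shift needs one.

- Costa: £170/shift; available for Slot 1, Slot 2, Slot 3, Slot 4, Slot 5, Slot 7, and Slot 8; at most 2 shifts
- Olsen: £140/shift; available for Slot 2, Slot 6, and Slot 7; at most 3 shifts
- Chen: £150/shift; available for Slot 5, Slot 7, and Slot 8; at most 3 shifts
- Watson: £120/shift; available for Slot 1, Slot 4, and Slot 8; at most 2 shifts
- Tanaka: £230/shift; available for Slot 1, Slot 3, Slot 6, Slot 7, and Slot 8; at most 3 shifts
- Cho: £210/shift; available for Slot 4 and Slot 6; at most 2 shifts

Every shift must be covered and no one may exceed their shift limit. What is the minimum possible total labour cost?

Slot 2 can only be covered by Costa and Olsen, so that assignment is forced.
Slot 3 can only be covered by Costa and Tanaka, so that assignment is forced.
Picking the cheapest available agent for each shift independently would cost £1670, but that ignores the shift limits.
An optimal schedule: Slot 1→Watson, Slot 2→Costa+Olsen, Slot 3→Costa+Tanaka, Slot 4→Watson+Cho, Slot 5→Chen, Slot 6→Olsen, Slot 7→Olsen, Slot 8→Chen.
Total: 120 + 170 + 140 + 170 + 230 + 120 + 210 + 150 + 140 + 140 + 150 = £1740.

£1740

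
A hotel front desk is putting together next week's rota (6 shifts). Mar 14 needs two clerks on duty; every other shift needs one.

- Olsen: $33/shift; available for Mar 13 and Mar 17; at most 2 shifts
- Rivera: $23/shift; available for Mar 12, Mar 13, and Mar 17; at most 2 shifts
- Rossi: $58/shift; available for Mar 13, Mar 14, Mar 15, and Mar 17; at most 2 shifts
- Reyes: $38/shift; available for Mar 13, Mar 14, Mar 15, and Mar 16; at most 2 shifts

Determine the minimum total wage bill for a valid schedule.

$271

Mar 12 can only be covered by Rivera, so that assignment is forced.
Mar 14 can only be covered by Rossi and Reyes, so that assignment is forced.
Mar 16 can only be covered by Reyes, so that assignment is forced.
Picking the cheapest available clerk for each shift independently would cost $241, but that ignores the shift limits.
An optimal schedule: Mar 12→Rivera, Mar 13→Olsen, Mar 14→Reyes+Rossi, Mar 15→Rossi, Mar 16→Reyes, Mar 17→Rivera.
Total: 23 + 33 + 38 + 58 + 58 + 38 + 23 = $271.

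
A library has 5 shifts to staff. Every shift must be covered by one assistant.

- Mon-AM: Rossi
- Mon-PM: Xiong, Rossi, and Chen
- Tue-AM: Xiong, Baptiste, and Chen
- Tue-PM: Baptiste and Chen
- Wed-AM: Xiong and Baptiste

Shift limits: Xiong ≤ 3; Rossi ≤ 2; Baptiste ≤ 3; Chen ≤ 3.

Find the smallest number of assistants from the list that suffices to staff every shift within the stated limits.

5 slots to fill and no one can take more than 3, so at least ⌈5/3⌉ = 2 assistants are needed.
Rossi and Baptiste alone can cover everything: Mon-AM→Rossi, Mon-PM→Rossi, Tue-AM→Baptiste, Tue-PM→Baptiste, Wed-AM→Baptiste.

2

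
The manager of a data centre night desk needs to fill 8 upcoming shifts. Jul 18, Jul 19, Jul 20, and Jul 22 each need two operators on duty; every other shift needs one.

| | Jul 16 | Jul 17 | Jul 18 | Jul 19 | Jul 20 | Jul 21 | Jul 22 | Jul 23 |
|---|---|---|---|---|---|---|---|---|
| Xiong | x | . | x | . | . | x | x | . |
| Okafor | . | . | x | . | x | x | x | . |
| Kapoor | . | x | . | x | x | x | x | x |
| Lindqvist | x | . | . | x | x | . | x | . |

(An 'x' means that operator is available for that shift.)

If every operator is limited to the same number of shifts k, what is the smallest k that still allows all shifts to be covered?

3

With 4 operators and 12 worker-slots to fill, someone must work at least ⌈12/4⌉ = 3 shifts, so k ≥ 3.
k = 3 works: Jul 16→Xiong, Jul 17→Kapoor, Jul 18→Xiong+Okafor, Jul 19→Kapoor+Lindqvist, Jul 20→Okafor+Lindqvist, Jul 21→Xiong, Jul 22→Okafor+Lindqvist, Jul 23→Kapoor.
Loads: Xiong 3, Okafor 3, Kapoor 3, Lindqvist 3 — all ≤ 3.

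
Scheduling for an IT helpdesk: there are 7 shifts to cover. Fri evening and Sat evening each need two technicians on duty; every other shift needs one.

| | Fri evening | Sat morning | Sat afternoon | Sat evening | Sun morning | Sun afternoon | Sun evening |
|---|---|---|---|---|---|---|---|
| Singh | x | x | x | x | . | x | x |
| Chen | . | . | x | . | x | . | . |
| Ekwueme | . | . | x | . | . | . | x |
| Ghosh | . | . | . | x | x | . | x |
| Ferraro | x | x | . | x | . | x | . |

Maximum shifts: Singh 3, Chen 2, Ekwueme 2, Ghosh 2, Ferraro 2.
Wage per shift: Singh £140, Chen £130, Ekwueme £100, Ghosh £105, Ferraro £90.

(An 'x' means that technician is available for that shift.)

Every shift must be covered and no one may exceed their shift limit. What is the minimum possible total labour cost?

£1010

Fri evening can only be covered by Singh and Ferraro, so that assignment is forced.
Picking the cheapest available technician for each shift independently would cost £910, but that ignores the shift limits.
An optimal schedule: Fri evening→Ferraro+Singh, Sat morning→Ferraro, Sat afternoon→Ekwueme, Sat evening→Ghosh+Singh, Sun morning→Ghosh, Sun afternoon→Singh, Sun evening→Ekwueme.
Total: 90 + 140 + 90 + 100 + 105 + 140 + 105 + 140 + 100 = £1010.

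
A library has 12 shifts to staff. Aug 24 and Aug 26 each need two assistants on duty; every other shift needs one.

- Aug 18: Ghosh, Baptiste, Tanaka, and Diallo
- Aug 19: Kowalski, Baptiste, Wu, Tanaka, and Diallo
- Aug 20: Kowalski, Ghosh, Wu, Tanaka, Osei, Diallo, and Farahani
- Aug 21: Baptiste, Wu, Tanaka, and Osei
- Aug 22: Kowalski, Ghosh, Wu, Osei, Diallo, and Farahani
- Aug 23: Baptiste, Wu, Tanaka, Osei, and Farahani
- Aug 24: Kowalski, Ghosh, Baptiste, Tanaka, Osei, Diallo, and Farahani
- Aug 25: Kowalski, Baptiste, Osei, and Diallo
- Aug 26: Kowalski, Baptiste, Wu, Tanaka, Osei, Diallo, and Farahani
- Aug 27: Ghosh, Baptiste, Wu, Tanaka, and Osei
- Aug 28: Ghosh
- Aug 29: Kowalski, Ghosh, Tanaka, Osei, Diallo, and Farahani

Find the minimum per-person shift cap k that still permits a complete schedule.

With 8 assistants and 14 worker-slots to fill, someone must work at least ⌈14/8⌉ = 2 shifts, so k ≥ 2.
k = 2 works: Aug 18→Ghosh, Aug 19→Kowalski, Aug 20→Tanaka, Aug 21→Baptiste, Aug 22→Wu, Aug 23→Baptiste, Aug 24→Osei+Diallo, Aug 25→Kowalski, Aug 26→Osei+Diallo, Aug 27→Wu, Aug 28→Ghosh, Aug 29→Tanaka.
Loads: Kowalski 2, Ghosh 2, Baptiste 2, Wu 2, Tanaka 2, Osei 2, Diallo 2, Farahani 0 — all ≤ 2.

2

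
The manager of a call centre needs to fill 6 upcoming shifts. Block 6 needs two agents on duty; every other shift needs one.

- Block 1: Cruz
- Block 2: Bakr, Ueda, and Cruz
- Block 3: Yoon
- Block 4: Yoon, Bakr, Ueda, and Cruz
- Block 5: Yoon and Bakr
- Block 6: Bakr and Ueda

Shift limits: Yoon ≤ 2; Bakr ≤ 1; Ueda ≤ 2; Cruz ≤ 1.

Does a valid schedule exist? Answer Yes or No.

Total capacity is 2+1+2+1 = 6 but 7 worker-slots are needed — infeasible.

No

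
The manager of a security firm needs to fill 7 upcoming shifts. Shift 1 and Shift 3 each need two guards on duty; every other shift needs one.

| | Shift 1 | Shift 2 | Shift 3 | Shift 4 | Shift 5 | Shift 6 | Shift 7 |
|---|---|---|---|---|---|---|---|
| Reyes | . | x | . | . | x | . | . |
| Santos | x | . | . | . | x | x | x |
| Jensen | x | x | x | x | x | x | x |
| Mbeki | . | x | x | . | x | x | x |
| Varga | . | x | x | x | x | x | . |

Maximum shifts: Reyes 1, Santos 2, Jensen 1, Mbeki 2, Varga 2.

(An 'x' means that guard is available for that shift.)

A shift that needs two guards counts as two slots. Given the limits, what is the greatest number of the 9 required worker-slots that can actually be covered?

8

Total capacity across all guards is 1+2+1+2+2 = 8, and 9 slots are needed, so at most 8 can be filled.
An assignment achieving 8: Shift 1→Santos+Jensen, Shift 2→Reyes, Shift 3→Mbeki+Varga, Shift 4→Varga, Shift 6→Mbeki, Shift 7→Santos.
Loads: Reyes 1/1, Santos 2/2, Jensen 1/1, Mbeki 2/2, Varga 2/2.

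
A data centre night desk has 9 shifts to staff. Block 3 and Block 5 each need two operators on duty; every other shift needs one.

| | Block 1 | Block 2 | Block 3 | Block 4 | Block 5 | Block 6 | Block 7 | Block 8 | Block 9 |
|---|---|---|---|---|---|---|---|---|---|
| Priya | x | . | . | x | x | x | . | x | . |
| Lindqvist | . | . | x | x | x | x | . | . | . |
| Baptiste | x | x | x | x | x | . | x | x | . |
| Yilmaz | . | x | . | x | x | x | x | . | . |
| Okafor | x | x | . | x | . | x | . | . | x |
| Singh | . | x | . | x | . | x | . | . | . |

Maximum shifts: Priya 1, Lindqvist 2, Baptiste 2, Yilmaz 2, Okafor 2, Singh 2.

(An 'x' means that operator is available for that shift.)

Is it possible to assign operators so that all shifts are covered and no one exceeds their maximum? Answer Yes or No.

Block 3 can only be covered by Lindqvist and Baptiste, so that assignment is forced.
Block 9 can only be covered by Okafor, so that assignment is forced.
One valid schedule: Block 1→Okafor, Block 2→Yilmaz, Block 3→Lindqvist+Baptiste, Block 4→Singh, Block 5→Lindqvist+Yilmaz, Block 6→Singh, Block 7→Baptiste, Block 8→Priya, Block 9→Okafor.
Loads: Priya 1/1, Lindqvist 2/2, Baptiste 2/2, Yilmaz 2/2, Okafor 2/2, Singh 2/2 — all within limits.

Yes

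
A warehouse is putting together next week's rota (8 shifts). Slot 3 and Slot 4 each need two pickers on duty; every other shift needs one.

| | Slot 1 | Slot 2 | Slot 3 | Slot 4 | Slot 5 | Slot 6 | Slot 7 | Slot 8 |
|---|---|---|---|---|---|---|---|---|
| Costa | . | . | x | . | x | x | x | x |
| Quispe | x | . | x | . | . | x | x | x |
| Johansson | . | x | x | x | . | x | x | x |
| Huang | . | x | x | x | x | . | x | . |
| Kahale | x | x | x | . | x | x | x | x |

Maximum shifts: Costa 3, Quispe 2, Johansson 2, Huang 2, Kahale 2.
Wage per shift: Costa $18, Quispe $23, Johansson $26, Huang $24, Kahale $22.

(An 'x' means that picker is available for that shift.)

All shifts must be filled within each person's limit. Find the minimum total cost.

Slot 4 can only be covered by Johansson and Huang, so that assignment is forced.
Picking the cheapest available picker for each shift independently would cost $206, but that ignores the shift limits.
An optimal schedule: Slot 1→Kahale, Slot 2→Kahale, Slot 3→Quispe+Huang, Slot 4→Huang+Johansson, Slot 5→Costa, Slot 6→Costa, Slot 7→Quispe, Slot 8→Costa.
Total: 22 + 22 + 23 + 24 + 24 + 26 + 18 + 18 + 23 + 18 = $218.

$218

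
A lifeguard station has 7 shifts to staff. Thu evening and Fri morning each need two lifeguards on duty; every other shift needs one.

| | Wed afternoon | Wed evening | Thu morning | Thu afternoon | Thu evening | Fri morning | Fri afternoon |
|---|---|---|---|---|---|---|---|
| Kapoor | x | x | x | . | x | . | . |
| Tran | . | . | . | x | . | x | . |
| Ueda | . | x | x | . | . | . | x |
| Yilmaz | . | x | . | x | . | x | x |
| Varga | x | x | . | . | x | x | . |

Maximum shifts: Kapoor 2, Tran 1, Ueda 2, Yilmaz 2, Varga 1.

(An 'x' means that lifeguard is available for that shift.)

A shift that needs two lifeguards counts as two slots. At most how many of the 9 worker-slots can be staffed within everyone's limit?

Total capacity across all lifeguards is 2+1+2+2+1 = 8, and 9 slots are needed, so at most 8 can be filled.
An assignment achieving 8: Wed afternoon→Kapoor, Wed evening→Ueda, Thu morning→Kapoor, Thu afternoon→Yilmaz, Thu evening→Varga, Fri morning→Tran+Yilmaz, Fri afternoon→Ueda.
Loads: Kapoor 2/2, Tran 1/1, Ueda 2/2, Yilmaz 2/2, Varga 1/1.

8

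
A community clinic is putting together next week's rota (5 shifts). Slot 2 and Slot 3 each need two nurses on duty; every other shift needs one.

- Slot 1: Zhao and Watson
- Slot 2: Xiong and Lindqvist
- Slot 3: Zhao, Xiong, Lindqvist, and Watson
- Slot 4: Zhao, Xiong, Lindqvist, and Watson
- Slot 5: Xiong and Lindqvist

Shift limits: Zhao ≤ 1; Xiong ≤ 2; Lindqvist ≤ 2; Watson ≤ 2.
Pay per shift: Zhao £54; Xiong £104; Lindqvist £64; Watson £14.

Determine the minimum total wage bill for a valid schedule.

£418

Slot 2 can only be covered by Xiong and Lindqvist, so that assignment is forced.
Picking the cheapest available nurse for each shift independently would cost £328, but that ignores the shift limits.
An optimal schedule: Slot 1→Zhao, Slot 2→Xiong+Lindqvist, Slot 3→Lindqvist+Watson, Slot 4→Watson, Slot 5→Xiong.
Total: 54 + 104 + 64 + 64 + 14 + 14 + 104 = £418.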